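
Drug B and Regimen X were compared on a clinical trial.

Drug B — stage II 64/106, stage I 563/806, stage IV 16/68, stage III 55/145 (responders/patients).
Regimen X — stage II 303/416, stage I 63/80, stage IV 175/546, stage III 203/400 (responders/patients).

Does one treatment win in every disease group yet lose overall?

Stage II: Drug B 64/106 = 60.4%, Regimen X 303/416 = 72.8% → Regimen X
Stage I: Drug B 563/806 = 69.9%, Regimen X 63/80 = 78.8% → Regimen X
Stage IV: Drug B 16/68 = 23.5%, Regimen X 175/546 = 32.1% → Regimen X
Stage III: Drug B 55/145 = 37.9%, Regimen X 203/400 = 50.8% → Regimen X
Overall: Drug B 698/1125 = 62.0%, Regimen X 744/1442 = 51.6% → Drug B
Regimen X wins each disease group but Drug B wins overall — the comparison reverses. Regimen X's patients skew toward stage IV, which has a lower base rate.

Yes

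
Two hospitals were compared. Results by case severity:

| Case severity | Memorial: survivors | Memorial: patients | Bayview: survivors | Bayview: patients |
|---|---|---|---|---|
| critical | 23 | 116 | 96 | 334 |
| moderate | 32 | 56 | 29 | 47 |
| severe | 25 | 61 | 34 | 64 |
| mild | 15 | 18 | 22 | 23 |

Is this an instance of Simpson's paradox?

Critical: Memorial 23/116 = 19.8%, Bayview 96/334 = 28.7% → Bayview
Moderate: Memorial 32/56 = 57.1%, Bayview 29/47 = 61.7% → Bayview
Severe: Memorial 25/61 = 41.0%, Bayview 34/64 = 53.1% → Bayview
Mild: Memorial 15/18 = 83.3%, Bayview 22/23 = 95.7% → Bayview
Overall: Memorial 95/251 = 37.8%, Bayview 181/468 = 38.7% → Bayview
Bayview wins overall and in every case group — no reversal.

No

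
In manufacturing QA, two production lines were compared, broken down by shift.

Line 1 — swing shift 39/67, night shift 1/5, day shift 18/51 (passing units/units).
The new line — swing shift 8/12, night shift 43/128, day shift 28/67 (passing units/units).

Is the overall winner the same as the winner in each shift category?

No

Swing shift: Line 1 39/67 = 58.2%, the new line 8/12 = 66.7% → the new line
Night shift: Line 1 1/5 = 20.0%, the new line 43/128 = 33.6% → the new line
Day shift: Line 1 18/51 = 35.3%, the new line 28/67 = 41.8% → the new line
Overall: Line 1 58/123 = 47.2%, the new line 79/207 = 38.2% → Line 1
The new line wins each shift group but Line 1 wins overall — the comparison reverses. The new line's units skew toward night shift, which has a lower base rate.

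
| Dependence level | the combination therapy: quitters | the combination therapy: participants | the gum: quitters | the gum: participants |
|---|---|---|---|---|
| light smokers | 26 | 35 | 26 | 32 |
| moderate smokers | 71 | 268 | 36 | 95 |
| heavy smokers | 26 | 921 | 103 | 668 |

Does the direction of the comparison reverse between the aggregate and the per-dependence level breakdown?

No

Light smokers: the combination therapy 26/35 = 74.3%, the gum 26/32 = 81.2% → the gum
Moderate smokers: the combination therapy 71/268 = 26.5%, the gum 36/95 = 37.9% → the gum
Heavy smokers: the combination therapy 26/921 = 2.8%, the gum 103/668 = 15.4% → the gum
Overall: the combination therapy 123/1224 = 10.0%, the gum 165/795 = 20.8% → the gum
The gum wins overall and in every dependence group — no reversal.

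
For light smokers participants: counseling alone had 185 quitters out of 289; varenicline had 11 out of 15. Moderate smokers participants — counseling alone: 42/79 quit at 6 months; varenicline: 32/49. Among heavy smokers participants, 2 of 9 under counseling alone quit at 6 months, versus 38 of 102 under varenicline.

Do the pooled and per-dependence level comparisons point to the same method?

Light smokers: counseling alone 185/289 = 64.0%, varenicline 11/15 = 73.3% → varenicline
Moderate smokers: counseling alone 42/79 = 53.2%, varenicline 32/49 = 65.3% → varenicline
Heavy smokers: counseling alone 2/9 = 22.2%, varenicline 38/102 = 37.3% → varenicline
Overall: counseling alone 229/377 = 60.7%, varenicline 81/166 = 48.8% → counseling alone
Varenicline wins each dependence group but counseling alone wins overall — the comparison reverses. Varenicline's participants skew toward heavy smokers, which has a lower base rate.

No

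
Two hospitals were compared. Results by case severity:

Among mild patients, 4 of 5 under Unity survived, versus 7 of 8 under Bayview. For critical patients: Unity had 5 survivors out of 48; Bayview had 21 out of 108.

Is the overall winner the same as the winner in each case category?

Yes

Mild: Unity 4/5 = 80.0%, Bayview 7/8 = 87.5% → Bayview
Critical: Unity 5/48 = 10.4%, Bayview 21/108 = 19.4% → Bayview
Overall: Unity 9/53 = 17.0%, Bayview 28/116 = 24.1% → Bayview
Bayview wins overall and in every case group — no reversal.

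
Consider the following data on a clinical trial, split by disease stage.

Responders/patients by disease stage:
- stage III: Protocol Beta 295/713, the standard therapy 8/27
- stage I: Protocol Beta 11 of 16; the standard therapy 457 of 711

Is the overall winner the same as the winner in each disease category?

Stage III: Protocol Beta 295/713 = 41.4%, the standard therapy 8/27 = 29.6% → Protocol Beta
Stage I: Protocol Beta 11/16 = 68.8%, the standard therapy 457/711 = 64.3% → Protocol Beta
Overall: Protocol Beta 306/729 = 42.0%, the standard therapy 465/738 = 63.0% → the standard therapy
Protocol Beta wins each disease group but the standard therapy wins overall — the comparison reverses. Protocol Beta's patients skew toward stage III, which has a lower base rate.

No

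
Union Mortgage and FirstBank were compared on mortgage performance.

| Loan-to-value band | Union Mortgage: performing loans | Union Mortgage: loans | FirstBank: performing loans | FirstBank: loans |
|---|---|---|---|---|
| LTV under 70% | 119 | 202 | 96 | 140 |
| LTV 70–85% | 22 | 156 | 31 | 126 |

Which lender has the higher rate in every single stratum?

LTV under 70%: Union Mortgage 119/202 = 58.9%, FirstBank 96/140 = 68.6% → FirstBank
LTV 70–85%: Union Mortgage 22/156 = 14.1%, FirstBank 31/126 = 24.6% → FirstBank
FirstBank has the higher rate in both groups.

FirstBank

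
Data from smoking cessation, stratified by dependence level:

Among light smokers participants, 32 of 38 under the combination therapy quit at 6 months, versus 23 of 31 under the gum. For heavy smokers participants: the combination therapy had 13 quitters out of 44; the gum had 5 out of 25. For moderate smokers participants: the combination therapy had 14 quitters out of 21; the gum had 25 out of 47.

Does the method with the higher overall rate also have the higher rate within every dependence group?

Light smokers: the combination therapy 32/38 = 84.2%, the gum 23/31 = 74.2% → the combination therapy
Heavy smokers: the combination therapy 13/44 = 29.5%, the gum 5/25 = 20.0% → the combination therapy
Moderate smokers: the combination therapy 14/21 = 66.7%, the gum 25/47 = 53.2% → the combination therapy
Overall: the combination therapy 59/103 = 57.3%, the gum 53/103 = 51.5% → the combination therapy
The combination therapy wins overall and in every dependence group — no reversal.

Yes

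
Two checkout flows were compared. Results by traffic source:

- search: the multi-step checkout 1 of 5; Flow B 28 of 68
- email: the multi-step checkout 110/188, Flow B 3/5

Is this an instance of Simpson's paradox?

Yes

Search: the multi-step checkout 1/5 = 20.0%, Flow B 28/68 = 41.2% → Flow B
Email: the multi-step checkout 110/188 = 58.5%, Flow B 3/5 = 60.0% → Flow B
Overall: the multi-step checkout 111/193 = 57.5%, Flow B 31/73 = 42.5% → the multi-step checkout
Flow B wins each traffic group but the multi-step checkout wins overall — the comparison reverses. Flow B's sessions skew toward search, which has a lower base rate.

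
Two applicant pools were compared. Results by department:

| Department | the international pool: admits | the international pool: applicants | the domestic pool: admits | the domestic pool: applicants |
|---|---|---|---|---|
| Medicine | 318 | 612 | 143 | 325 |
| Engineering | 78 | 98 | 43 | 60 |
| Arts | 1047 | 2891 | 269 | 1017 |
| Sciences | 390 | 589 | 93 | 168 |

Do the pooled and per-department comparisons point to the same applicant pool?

Medicine: the international pool 318/612 = 52.0%, the domestic pool 143/325 = 44.0% → the international pool
Engineering: the international pool 78/98 = 79.6%, the domestic pool 43/60 = 71.7% → the international pool
Arts: the international pool 1047/2891 = 36.2%, the domestic pool 269/1017 = 26.5% → the international pool
Sciences: the international pool 390/589 = 66.2%, the domestic pool 93/168 = 55.4% → the international pool
Overall: the international pool 1833/4190 = 43.7%, the domestic pool 548/1570 = 34.9% → the international pool
The international pool wins overall and in every department group — no reversal.

Yes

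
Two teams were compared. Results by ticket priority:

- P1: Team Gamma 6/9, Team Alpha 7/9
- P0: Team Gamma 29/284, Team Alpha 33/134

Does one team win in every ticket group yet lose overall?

P1: Team Gamma 6/9 = 66.7%, Team Alpha 7/9 = 77.8% → Team Alpha
P0: Team Gamma 29/284 = 10.2%, Team Alpha 33/134 = 24.6% → Team Alpha
Overall: Team Gamma 35/293 = 11.9%, Team Alpha 40/143 = 28.0% → Team Alpha
Team Alpha wins overall and in every ticket group — no reversal.

No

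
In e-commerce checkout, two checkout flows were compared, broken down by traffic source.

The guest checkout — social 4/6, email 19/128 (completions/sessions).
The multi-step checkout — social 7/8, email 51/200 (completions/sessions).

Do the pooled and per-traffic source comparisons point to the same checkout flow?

Social: the guest checkout 4/6 = 66.7%, the multi-step checkout 7/8 = 87.5% → the multi-step checkout
Email: the guest checkout 19/128 = 14.8%, the multi-step checkout 51/200 = 25.5% → the multi-step checkout
Overall: the guest checkout 23/134 = 17.2%, the multi-step checkout 58/208 = 27.9% → the multi-step checkout
The multi-step checkout wins overall and in every traffic group — no reversal.

Yes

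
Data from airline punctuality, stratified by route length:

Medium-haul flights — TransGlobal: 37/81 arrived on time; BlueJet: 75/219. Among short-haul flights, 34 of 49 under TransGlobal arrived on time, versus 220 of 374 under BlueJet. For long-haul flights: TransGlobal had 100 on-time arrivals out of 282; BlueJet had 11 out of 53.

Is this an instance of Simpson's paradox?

Yes

Medium-haul: TransGlobal 37/81 = 45.7%, BlueJet 75/219 = 34.2% → TransGlobal
Short-haul: TransGlobal 34/49 = 69.4%, BlueJet 220/374 = 58.8% → TransGlobal
Long-haul: TransGlobal 100/282 = 35.5%, BlueJet 11/53 = 20.8% → TransGlobal
Overall: TransGlobal 171/412 = 41.5%, BlueJet 306/646 = 47.4% → BlueJet
TransGlobal wins each route group but BlueJet wins overall — the comparison reverses. TransGlobal's flights skew toward long-haul, which has a lower base rate.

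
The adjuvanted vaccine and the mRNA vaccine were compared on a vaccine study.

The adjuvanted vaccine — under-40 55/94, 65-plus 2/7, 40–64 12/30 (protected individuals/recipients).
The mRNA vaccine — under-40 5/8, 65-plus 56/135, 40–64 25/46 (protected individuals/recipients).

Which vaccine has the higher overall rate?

Under-40: the adjuvanted vaccine 55/94 = 58.5%, the mRNA vaccine 5/8 = 62.5% → the mRNA vaccine
65-plus: the adjuvanted vaccine 2/7 = 28.6%, the mRNA vaccine 56/135 = 41.5% → the mRNA vaccine
40–64: the adjuvanted vaccine 12/30 = 40.0%, the mRNA vaccine 25/46 = 54.3% → the mRNA vaccine
Overall: the adjuvanted vaccine 69/131 = 52.7%, the mRNA vaccine 86/189 = 45.5% → the adjuvanted vaccine
(The mRNA vaccine wins every age group but the adjuvanted vaccine wins overall — the mRNA vaccine's recipients skew toward the low-rate 65-plus group.)

the adjuvanted vaccine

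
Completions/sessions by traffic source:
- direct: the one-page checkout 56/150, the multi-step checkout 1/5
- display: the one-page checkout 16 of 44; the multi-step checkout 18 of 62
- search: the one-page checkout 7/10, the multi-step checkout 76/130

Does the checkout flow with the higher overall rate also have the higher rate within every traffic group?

Direct: the one-page checkout 56/150 = 37.3%, the multi-step checkout 1/5 = 20.0% → the one-page checkout
Display: the one-page checkout 16/44 = 36.4%, the multi-step checkout 18/62 = 29.0% → the one-page checkout
Search: the one-page checkout 7/10 = 70.0%, the multi-step checkout 76/130 = 58.5% → the one-page checkout
Overall: the one-page checkout 79/204 = 38.7%, the multi-step checkout 95/197 = 48.2% → the multi-step checkout
The one-page checkout wins each traffic group but the multi-step checkout wins overall — the comparison reverses. The one-page checkout's sessions skew toward direct, which has a lower base rate.

No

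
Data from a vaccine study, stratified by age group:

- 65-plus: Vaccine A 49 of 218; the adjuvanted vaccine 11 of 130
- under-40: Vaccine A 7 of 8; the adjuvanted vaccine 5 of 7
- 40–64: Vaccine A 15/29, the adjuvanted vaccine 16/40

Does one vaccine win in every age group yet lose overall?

No

65-plus: Vaccine A 49/218 = 22.5%, the adjuvanted vaccine 11/130 = 8.5% → Vaccine A
Under-40: Vaccine A 7/8 = 87.5%, the adjuvanted vaccine 5/7 = 71.4% → Vaccine A
40–64: Vaccine A 15/29 = 51.7%, the adjuvanted vaccine 16/40 = 40.0% → Vaccine A
Overall: Vaccine A 71/255 = 27.8%, the adjuvanted vaccine 32/177 = 18.1% → Vaccine A
Vaccine A wins overall and in every age group — no reversal.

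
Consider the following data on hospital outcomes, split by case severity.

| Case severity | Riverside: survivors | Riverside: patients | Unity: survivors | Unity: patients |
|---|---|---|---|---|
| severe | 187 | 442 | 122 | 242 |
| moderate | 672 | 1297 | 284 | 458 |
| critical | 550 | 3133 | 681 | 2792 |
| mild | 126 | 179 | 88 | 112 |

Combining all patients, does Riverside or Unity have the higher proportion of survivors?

Severe: Riverside 187/442 = 42.3%, Unity 122/242 = 50.4% → Unity
Moderate: Riverside 672/1297 = 51.8%, Unity 284/458 = 62.0% → Unity
Critical: Riverside 550/3133 = 17.6%, Unity 681/2792 = 24.4% → Unity
Mild: Riverside 126/179 = 70.4%, Unity 88/112 = 78.6% → Unity
Overall: Riverside 1535/5051 = 30.4%, Unity 1175/3604 = 32.6% → Unity

Unity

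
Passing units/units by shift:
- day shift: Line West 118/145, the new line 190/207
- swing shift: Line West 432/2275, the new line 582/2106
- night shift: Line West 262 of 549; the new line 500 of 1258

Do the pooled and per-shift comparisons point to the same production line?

Day shift: Line West 118/145 = 81.4%, the new line 190/207 = 91.8% → the new line
Swing shift: Line West 432/2275 = 19.0%, the new line 582/2106 = 27.6% → the new line
Night shift: Line West 262/549 = 47.7%, the new line 500/1258 = 39.7% → Line West
Overall: Line West 812/2969 = 27.3%, the new line 1272/3571 = 35.6% → the new line
Neither sweeps: Line West wins 1 of 3 groups, the new line wins 2. The new line wins overall but not every group — no Simpson reversal.

No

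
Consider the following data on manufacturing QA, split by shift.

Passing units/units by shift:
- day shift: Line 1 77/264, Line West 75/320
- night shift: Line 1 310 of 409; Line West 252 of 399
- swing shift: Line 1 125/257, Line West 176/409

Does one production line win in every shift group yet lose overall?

Day shift: Line 1 77/264 = 29.2%, Line West 75/320 = 23.4% → Line 1
Night shift: Line 1 310/409 = 75.8%, Line West 252/399 = 63.2% → Line 1
Swing shift: Line 1 125/257 = 48.6%, Line West 176/409 = 43.0% → Line 1
Overall: Line 1 512/930 = 55.1%, Line West 503/1128 = 44.6% → Line 1
Line 1 wins overall and in every shift group — no reversal.

No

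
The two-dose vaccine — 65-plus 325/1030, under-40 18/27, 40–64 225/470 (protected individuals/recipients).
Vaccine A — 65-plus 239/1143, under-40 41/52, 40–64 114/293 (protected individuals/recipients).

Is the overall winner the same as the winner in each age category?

65-plus: the two-dose vaccine 325/1030 = 31.6%, Vaccine A 239/1143 = 20.9% → the two-dose vaccine
Under-40: the two-dose vaccine 18/27 = 66.7%, Vaccine A 41/52 = 78.8% → Vaccine A
40–64: the two-dose vaccine 225/470 = 47.9%, Vaccine A 114/293 = 38.9% → the two-dose vaccine
Overall: the two-dose vaccine 568/1527 = 37.2%, Vaccine A 394/1488 = 26.5% → the two-dose vaccine
Neither sweeps: the two-dose vaccine wins 2 of 3 groups, Vaccine A wins 1. The two-dose vaccine wins overall but not every group — no Simpson reversal.

No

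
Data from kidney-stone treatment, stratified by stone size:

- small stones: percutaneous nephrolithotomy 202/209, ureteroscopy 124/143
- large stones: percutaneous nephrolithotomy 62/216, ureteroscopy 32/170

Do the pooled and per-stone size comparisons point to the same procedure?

Small stones: percutaneous nephrolithotomy 202/209 = 96.7%, ureteroscopy 124/143 = 86.7% → percutaneous nephrolithotomy
Large stones: percutaneous nephrolithotomy 62/216 = 28.7%, ureteroscopy 32/170 = 18.8% → percutaneous nephrolithotomy
Overall: percutaneous nephrolithotomy 264/425 = 62.1%, ureteroscopy 156/313 = 49.8% → percutaneous nephrolithotomy
Percutaneous nephrolithotomy wins overall and in every stone group — no reversal.

Yes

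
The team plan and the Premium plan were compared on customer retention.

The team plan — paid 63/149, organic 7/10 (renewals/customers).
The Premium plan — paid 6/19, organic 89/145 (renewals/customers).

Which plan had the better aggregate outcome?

the Premium plan

Paid: the team plan 63/149 = 42.3%, the Premium plan 6/19 = 31.6% → the team plan
Organic: the team plan 7/10 = 70.0%, the Premium plan 89/145 = 61.4% → the team plan
Overall: the team plan 70/159 = 44.0%, the Premium plan 95/164 = 57.9% → the Premium plan
(The team plan wins every signup group but the Premium plan wins overall — the team plan's customers skew toward the low-rate paid group.)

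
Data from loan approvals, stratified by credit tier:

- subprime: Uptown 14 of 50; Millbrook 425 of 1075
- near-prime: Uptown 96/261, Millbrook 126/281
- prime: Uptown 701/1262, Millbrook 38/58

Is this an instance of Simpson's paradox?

Yes

Subprime: Uptown 14/50 = 28.0%, Millbrook 425/1075 = 39.5% → Millbrook
Near-prime: Uptown 96/261 = 36.8%, Millbrook 126/281 = 44.8% → Millbrook
Prime: Uptown 701/1262 = 55.5%, Millbrook 38/58 = 65.5% → Millbrook
Overall: Uptown 811/1573 = 51.6%, Millbrook 589/1414 = 41.7% → Uptown
Millbrook wins each credit group but Uptown wins overall — the comparison reverses. Millbrook's applications skew toward subprime, which has a lower base rate.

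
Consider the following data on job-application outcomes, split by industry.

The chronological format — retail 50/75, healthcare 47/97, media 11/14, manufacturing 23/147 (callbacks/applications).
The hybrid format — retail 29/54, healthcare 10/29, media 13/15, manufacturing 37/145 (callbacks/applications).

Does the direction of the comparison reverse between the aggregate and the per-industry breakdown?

Retail: the chronological format 50/75 = 66.7%, the hybrid format 29/54 = 53.7% → the chronological format
Healthcare: the chronological format 47/97 = 48.5%, the hybrid format 10/29 = 34.5% → the chronological format
Media: the chronological format 11/14 = 78.6%, the hybrid format 13/15 = 86.7% → the hybrid format
Manufacturing: the chronological format 23/147 = 15.6%, the hybrid format 37/145 = 25.5% → the hybrid format
Overall: the chronological format 131/333 = 39.3%, the hybrid format 89/243 = 36.6% → the chronological format
Neither sweeps: the chronological format wins 2 of 4 groups, the hybrid format wins 2. The chronological format wins overall but not every group — no Simpson reversal.

No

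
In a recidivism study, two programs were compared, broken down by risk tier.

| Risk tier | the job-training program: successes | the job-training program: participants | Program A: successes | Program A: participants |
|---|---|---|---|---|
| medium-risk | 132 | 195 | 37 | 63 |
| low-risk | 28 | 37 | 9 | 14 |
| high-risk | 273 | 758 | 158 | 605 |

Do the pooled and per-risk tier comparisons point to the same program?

Medium-risk: the job-training program 132/195 = 67.7%, Program A 37/63 = 58.7% → the job-training program
Low-risk: the job-training program 28/37 = 75.7%, Program A 9/14 = 64.3% → the job-training program
High-risk: the job-training program 273/758 = 36.0%, Program A 158/605 = 26.1% → the job-training program
Overall: the job-training program 433/990 = 43.7%, Program A 204/682 = 29.9% → the job-training program
The job-training program wins overall and in every risk group — no reversal.

Yes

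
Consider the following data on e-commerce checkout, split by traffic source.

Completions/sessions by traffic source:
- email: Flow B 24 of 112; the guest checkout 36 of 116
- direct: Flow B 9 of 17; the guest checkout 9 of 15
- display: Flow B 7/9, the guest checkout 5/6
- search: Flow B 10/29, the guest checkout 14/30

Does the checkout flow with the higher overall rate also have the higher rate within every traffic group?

Email: Flow B 24/112 = 21.4%, the guest checkout 36/116 = 31.0% → the guest checkout
Direct: Flow B 9/17 = 52.9%, the guest checkout 9/15 = 60.0% → the guest checkout
Display: Flow B 7/9 = 77.8%, the guest checkout 5/6 = 83.3% → the guest checkout
Search: Flow B 10/29 = 34.5%, the guest checkout 14/30 = 46.7% → the guest checkout
Overall: Flow B 50/167 = 29.9%, the guest checkout 64/167 = 38.3% → the guest checkout
The guest checkout wins overall and in every traffic group — no reversal.

Yes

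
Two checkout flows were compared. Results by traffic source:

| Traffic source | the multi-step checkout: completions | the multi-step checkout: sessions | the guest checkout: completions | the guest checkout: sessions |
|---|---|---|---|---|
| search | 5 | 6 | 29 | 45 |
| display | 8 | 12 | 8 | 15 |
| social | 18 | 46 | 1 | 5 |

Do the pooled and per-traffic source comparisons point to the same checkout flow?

Search: the multi-step checkout 5/6 = 83.3%, the guest checkout 29/45 = 64.4% → the multi-step checkout
Display: the multi-step checkout 8/12 = 66.7%, the guest checkout 8/15 = 53.3% → the multi-step checkout
Social: the multi-step checkout 18/46 = 39.1%, the guest checkout 1/5 = 20.0% → the multi-step checkout
Overall: the multi-step checkout 31/64 = 48.4%, the guest checkout 38/65 = 58.5% → the guest checkout
The multi-step checkout wins each traffic group but the guest checkout wins overall — the comparison reverses. The multi-step checkout's sessions skew toward social, which has a lower base rate.

No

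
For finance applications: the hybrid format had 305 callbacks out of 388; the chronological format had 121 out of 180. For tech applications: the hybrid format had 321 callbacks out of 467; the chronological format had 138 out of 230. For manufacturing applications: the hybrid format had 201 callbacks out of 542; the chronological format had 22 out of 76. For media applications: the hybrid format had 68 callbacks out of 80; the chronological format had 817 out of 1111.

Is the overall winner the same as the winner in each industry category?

No

Finance: the hybrid format 305/388 = 78.6%, the chronological format 121/180 = 67.2% → the hybrid format
Tech: the hybrid format 321/467 = 68.7%, the chronological format 138/230 = 60.0% → the hybrid format
Manufacturing: the hybrid format 201/542 = 37.1%, the chronological format 22/76 = 28.9% → the hybrid format
Media: the hybrid format 68/80 = 85.0%, the chronological format 817/1111 = 73.5% → the hybrid format
Overall: the hybrid format 895/1477 = 60.6%, the chronological format 1098/1597 = 68.8% → the chronological format
The hybrid format wins each industry group but the chronological format wins overall — the comparison reverses. The hybrid format's applications skew toward manufacturing, which has a lower base rate.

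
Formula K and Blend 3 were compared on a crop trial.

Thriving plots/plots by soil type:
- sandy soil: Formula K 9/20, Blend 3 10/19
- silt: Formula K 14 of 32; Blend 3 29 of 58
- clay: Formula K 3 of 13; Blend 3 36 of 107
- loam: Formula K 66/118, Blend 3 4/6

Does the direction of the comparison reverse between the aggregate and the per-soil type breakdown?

Sandy soil: Formula K 9/20 = 45.0%, Blend 3 10/19 = 52.6% → Blend 3
Silt: Formula K 14/32 = 43.8%, Blend 3 29/58 = 50.0% → Blend 3
Clay: Formula K 3/13 = 23.1%, Blend 3 36/107 = 33.6% → Blend 3
Loam: Formula K 66/118 = 55.9%, Blend 3 4/6 = 66.7% → Blend 3
Overall: Formula K 92/183 = 50.3%, Blend 3 79/190 = 41.6% → Formula K
Blend 3 wins each soil group but Formula K wins overall — the comparison reverses. Blend 3's plots skew toward clay, which has a lower base rate.

Yes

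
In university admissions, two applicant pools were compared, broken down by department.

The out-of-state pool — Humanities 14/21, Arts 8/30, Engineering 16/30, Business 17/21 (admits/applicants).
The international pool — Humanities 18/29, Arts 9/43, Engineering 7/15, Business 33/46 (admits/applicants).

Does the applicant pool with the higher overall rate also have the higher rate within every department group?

Yes

Humanities: the out-of-state pool 14/21 = 66.7%, the international pool 18/29 = 62.1% → the out-of-state pool
Arts: the out-of-state pool 8/30 = 26.7%, the international pool 9/43 = 20.9% → the out-of-state pool
Engineering: the out-of-state pool 16/30 = 53.3%, the international pool 7/15 = 46.7% → the out-of-state pool
Business: the out-of-state pool 17/21 = 81.0%, the international pool 33/46 = 71.7% → the out-of-state pool
Overall: the out-of-state pool 55/102 = 53.9%, the international pool 67/133 = 50.4% → the out-of-state pool
The out-of-state pool wins overall and in every department group — no reversal.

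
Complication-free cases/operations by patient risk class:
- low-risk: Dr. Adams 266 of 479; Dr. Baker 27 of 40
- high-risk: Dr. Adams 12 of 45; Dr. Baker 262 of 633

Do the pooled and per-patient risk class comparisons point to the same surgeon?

No

Low-risk: Dr. Adams 266/479 = 55.5%, Dr. Baker 27/40 = 67.5% → Dr. Baker
High-risk: Dr. Adams 12/45 = 26.7%, Dr. Baker 262/633 = 41.4% → Dr. Baker
Overall: Dr. Adams 278/524 = 53.1%, Dr. Baker 289/673 = 42.9% → Dr. Adams
Dr. Baker wins each patient risk group but Dr. Adams wins overall — the comparison reverses. Dr. Baker's operations skew toward high-risk, which has a lower base rate.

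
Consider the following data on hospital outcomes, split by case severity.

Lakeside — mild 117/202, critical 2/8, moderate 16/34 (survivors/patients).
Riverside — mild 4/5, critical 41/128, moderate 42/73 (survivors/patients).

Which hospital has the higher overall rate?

Lakeside

Mild: Lakeside 117/202 = 57.9%, Riverside 4/5 = 80.0% → Riverside
Critical: Lakeside 2/8 = 25.0%, Riverside 41/128 = 32.0% → Riverside
Moderate: Lakeside 16/34 = 47.1%, Riverside 42/73 = 57.5% → Riverside
Overall: Lakeside 135/244 = 55.3%, Riverside 87/206 = 42.2% → Lakeside
(Riverside wins every case group but Lakeside wins overall — Riverside's patients skew toward the low-rate critical group.)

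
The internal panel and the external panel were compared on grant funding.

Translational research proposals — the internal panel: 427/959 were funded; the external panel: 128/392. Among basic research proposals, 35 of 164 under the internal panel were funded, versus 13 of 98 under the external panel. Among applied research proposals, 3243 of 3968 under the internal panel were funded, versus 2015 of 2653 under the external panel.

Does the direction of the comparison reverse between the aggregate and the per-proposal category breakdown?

Translational research: the internal panel 427/959 = 44.5%, the external panel 128/392 = 32.7% → the internal panel
Basic research: the internal panel 35/164 = 21.3%, the external panel 13/98 = 13.3% → the internal panel
Applied research: the internal panel 3243/3968 = 81.7%, the external panel 2015/2653 = 76.0% → the internal panel
Overall: the internal panel 3705/5091 = 72.8%, the external panel 2156/3143 = 68.6% → the internal panel
The internal panel wins overall and in every proposal group — no reversal.

No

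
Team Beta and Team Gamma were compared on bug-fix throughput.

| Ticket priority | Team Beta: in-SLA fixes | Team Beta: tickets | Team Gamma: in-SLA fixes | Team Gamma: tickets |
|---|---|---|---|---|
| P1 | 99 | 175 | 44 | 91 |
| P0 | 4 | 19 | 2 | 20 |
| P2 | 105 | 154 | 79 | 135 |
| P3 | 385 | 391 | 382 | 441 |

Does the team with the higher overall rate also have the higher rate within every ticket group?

P1: Team Beta 99/175 = 56.6%, Team Gamma 44/91 = 48.4% → Team Beta
P0: Team Beta 4/19 = 21.1%, Team Gamma 2/20 = 10.0% → Team Beta
P2: Team Beta 105/154 = 68.2%, Team Gamma 79/135 = 58.5% → Team Beta
P3: Team Beta 385/391 = 98.5%, Team Gamma 382/441 = 86.6% → Team Beta
Overall: Team Beta 593/739 = 80.2%, Team Gamma 507/687 = 73.8% → Team Beta
Team Beta wins overall and in every ticket group — no reversal.

Yes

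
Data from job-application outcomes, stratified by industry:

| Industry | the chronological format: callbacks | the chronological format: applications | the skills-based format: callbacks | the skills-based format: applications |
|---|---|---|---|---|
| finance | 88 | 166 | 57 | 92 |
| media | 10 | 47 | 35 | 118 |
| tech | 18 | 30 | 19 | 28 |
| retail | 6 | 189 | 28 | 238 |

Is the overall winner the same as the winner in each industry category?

Yes

Finance: the chronological format 88/166 = 53.0%, the skills-based format 57/92 = 62.0% → the skills-based format
Media: the chronological format 10/47 = 21.3%, the skills-based format 35/118 = 29.7% → the skills-based format
Tech: the chronological format 18/30 = 60.0%, the skills-based format 19/28 = 67.9% → the skills-based format
Retail: the chronological format 6/189 = 3.2%, the skills-based format 28/238 = 11.8% → the skills-based format
Overall: the chronological format 122/432 = 28.2%, the skills-based format 139/476 = 29.2% → the skills-based format
The skills-based format wins overall and in every industry group — no reversal.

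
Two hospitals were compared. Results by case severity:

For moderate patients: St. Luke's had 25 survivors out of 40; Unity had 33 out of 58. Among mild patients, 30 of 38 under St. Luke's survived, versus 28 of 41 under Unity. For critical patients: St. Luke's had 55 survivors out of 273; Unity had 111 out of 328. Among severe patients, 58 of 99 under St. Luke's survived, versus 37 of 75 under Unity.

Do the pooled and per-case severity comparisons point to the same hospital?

Moderate: St. Luke's 25/40 = 62.5%, Unity 33/58 = 56.9% → St. Luke's
Mild: St. Luke's 30/38 = 78.9%, Unity 28/41 = 68.3% → St. Luke's
Critical: St. Luke's 55/273 = 20.1%, Unity 111/328 = 33.8% → Unity
Severe: St. Luke's 58/99 = 58.6%, Unity 37/75 = 49.3% → St. Luke's
Overall: St. Luke's 168/450 = 37.3%, Unity 209/502 = 41.6% → Unity
Neither sweeps: St. Luke's wins 3 of 4 groups, Unity wins 1. Unity wins overall but not every group — no Simpson reversal.

No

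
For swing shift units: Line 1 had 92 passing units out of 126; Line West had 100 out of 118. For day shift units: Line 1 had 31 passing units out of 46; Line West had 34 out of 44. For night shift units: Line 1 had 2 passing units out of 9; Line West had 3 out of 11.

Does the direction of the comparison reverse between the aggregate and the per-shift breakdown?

Swing shift: Line 1 92/126 = 73.0%, Line West 100/118 = 84.7% → Line West
Day shift: Line 1 31/46 = 67.4%, Line West 34/44 = 77.3% → Line West
Night shift: Line 1 2/9 = 22.2%, Line West 3/11 = 27.3% → Line West
Overall: Line 1 125/181 = 69.1%, Line West 137/173 = 79.2% → Line West
Line West wins overall and in every shift group — no reversal.

No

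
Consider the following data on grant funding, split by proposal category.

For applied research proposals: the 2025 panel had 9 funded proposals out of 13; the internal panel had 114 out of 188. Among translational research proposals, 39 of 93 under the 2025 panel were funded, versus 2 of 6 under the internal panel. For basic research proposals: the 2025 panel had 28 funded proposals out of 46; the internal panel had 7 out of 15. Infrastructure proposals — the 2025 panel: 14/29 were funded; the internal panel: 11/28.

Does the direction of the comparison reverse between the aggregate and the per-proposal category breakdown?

Yes

Applied research: the 2025 panel 9/13 = 69.2%, the internal panel 114/188 = 60.6% → the 2025 panel
Translational research: the 2025 panel 39/93 = 41.9%, the internal panel 2/6 = 33.3% → the 2025 panel
Basic research: the 2025 panel 28/46 = 60.9%, the internal panel 7/15 = 46.7% → the 2025 panel
Infrastructure: the 2025 panel 14/29 = 48.3%, the internal panel 11/28 = 39.3% → the 2025 panel
Overall: the 2025 panel 90/181 = 49.7%, the internal panel 134/237 = 56.5% → the internal panel
The 2025 panel wins each proposal group but the internal panel wins overall — the comparison reverses. The 2025 panel's proposals skew toward translational research, which has a lower base rate.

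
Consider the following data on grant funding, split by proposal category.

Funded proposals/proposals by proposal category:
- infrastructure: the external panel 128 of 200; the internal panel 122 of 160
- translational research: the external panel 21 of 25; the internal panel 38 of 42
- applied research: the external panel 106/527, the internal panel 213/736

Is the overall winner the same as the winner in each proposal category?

Yes

Infrastructure: the external panel 128/200 = 64.0%, the internal panel 122/160 = 76.2% → the internal panel
Translational research: the external panel 21/25 = 84.0%, the internal panel 38/42 = 90.5% → the internal panel
Applied research: the external panel 106/527 = 20.1%, the internal panel 213/736 = 28.9% → the internal panel
Overall: the external panel 255/752 = 33.9%, the internal panel 373/938 = 39.8% → the internal panel
The internal panel wins overall and in every proposal group — no reversal.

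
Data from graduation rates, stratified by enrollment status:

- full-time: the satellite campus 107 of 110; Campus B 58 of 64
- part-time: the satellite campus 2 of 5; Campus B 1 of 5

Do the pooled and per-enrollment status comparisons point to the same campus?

Yes

Full-time: the satellite campus 107/110 = 97.3%, Campus B 58/64 = 90.6% → the satellite campus
Part-time: the satellite campus 2/5 = 40.0%, Campus B 1/5 = 20.0% → the satellite campus
Overall: the satellite campus 109/115 = 94.8%, Campus B 59/69 = 85.5% → the satellite campus
The satellite campus wins overall and in every enrollment group — no reversal.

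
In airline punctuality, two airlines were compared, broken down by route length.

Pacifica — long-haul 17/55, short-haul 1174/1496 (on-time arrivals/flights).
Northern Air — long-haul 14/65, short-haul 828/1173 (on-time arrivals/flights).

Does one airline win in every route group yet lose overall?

No

Long-haul: Pacifica 17/55 = 30.9%, Northern Air 14/65 = 21.5% → Pacifica
Short-haul: Pacifica 1174/1496 = 78.5%, Northern Air 828/1173 = 70.6% → Pacifica
Overall: Pacifica 1191/1551 = 76.8%, Northern Air 842/1238 = 68.0% → Pacifica
Pacifica wins overall and in every route group — no reversal.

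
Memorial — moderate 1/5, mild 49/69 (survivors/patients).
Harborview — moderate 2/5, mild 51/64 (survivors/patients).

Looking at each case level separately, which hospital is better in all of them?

Moderate: Memorial 1/5 = 20.0%, Harborview 2/5 = 40.0% → Harborview
Mild: Memorial 49/69 = 71.0%, Harborview 51/64 = 79.7% → Harborview
Harborview has the higher rate in both groups.

Harborview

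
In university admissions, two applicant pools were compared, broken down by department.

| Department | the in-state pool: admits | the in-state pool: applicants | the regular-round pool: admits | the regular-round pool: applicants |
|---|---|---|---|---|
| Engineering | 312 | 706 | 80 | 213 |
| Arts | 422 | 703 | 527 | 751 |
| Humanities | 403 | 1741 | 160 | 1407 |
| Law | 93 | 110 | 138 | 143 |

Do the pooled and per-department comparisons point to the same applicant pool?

No

Engineering: the in-state pool 312/706 = 44.2%, the regular-round pool 80/213 = 37.6% → the in-state pool
Arts: the in-state pool 422/703 = 60.0%, the regular-round pool 527/751 = 70.2% → the regular-round pool
Humanities: the in-state pool 403/1741 = 23.1%, the regular-round pool 160/1407 = 11.4% → the in-state pool
Law: the in-state pool 93/110 = 84.5%, the regular-round pool 138/143 = 96.5% → the regular-round pool
Overall: the in-state pool 1230/3260 = 37.7%, the regular-round pool 905/2514 = 36.0% → the in-state pool
Neither sweeps: the in-state pool wins 2 of 4 groups, the regular-round pool wins 2. The in-state pool wins overall but not every group — no Simpson reversal.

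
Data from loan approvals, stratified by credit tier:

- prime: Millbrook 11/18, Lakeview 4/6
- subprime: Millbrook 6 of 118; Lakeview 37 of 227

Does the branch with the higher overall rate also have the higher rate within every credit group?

Prime: Millbrook 11/18 = 61.1%, Lakeview 4/6 = 66.7% → Lakeview
Subprime: Millbrook 6/118 = 5.1%, Lakeview 37/227 = 16.3% → Lakeview
Overall: Millbrook 17/136 = 12.5%, Lakeview 41/233 = 17.6% → Lakeview
Lakeview wins overall and in every credit group — no reversal.

Yes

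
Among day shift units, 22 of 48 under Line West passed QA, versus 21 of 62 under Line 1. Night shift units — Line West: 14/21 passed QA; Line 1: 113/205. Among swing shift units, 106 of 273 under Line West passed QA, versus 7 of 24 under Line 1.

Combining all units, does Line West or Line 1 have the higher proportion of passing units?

Day shift: Line West 22/48 = 45.8%, Line 1 21/62 = 33.9% → Line West
Night shift: Line West 14/21 = 66.7%, Line 1 113/205 = 55.1% → Line West
Swing shift: Line West 106/273 = 38.8%, Line 1 7/24 = 29.2% → Line West
Overall: Line West 142/342 = 41.5%, Line 1 141/291 = 48.5% → Line 1
(Line West wins every shift group but Line 1 wins overall — Line West's units skew toward the low-rate swing shift group.)

Line 1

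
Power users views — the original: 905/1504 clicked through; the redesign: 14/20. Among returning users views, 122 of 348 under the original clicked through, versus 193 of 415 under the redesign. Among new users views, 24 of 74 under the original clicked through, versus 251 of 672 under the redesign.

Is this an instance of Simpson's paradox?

Power users: the original 905/1504 = 60.2%, the redesign 14/20 = 70.0% → the redesign
Returning users: the original 122/348 = 35.1%, the redesign 193/415 = 46.5% → the redesign
New users: the original 24/74 = 32.4%, the redesign 251/672 = 37.4% → the redesign
Overall: the original 1051/1926 = 54.6%, the redesign 458/1107 = 41.4% → the original
The redesign wins each user group but the original wins overall — the comparison reverses. The redesign's views skew toward new users, which has a lower base rate.

Yes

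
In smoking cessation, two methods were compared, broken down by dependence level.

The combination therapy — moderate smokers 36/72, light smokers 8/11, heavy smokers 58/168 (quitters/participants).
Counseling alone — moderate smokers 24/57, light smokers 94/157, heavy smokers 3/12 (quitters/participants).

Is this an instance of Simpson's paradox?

Yes

Moderate smokers: the combination therapy 36/72 = 50.0%, counseling alone 24/57 = 42.1% → the combination therapy
Light smokers: the combination therapy 8/11 = 72.7%, counseling alone 94/157 = 59.9% → the combination therapy
Heavy smokers: the combination therapy 58/168 = 34.5%, counseling alone 3/12 = 25.0% → the combination therapy
Overall: the combination therapy 102/251 = 40.6%, counseling alone 121/226 = 53.5% → counseling alone
The combination therapy wins each dependence group but counseling alone wins overall — the comparison reverses. The combination therapy's participants skew toward heavy smokers, which has a lower base rate.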